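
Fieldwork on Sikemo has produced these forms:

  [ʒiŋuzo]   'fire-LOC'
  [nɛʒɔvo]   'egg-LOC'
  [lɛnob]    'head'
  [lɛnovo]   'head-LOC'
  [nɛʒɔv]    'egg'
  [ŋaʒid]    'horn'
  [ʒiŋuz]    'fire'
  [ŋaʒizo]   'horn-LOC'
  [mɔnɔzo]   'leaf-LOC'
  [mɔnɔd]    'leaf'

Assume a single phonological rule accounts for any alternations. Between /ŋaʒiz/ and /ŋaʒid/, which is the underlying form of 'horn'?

In [ŋaʒid] and [ŋaʒizo] the final segment of 'horn' alternates: [d] ~ [z].
The stem 'fire' ([ʒiŋuz], [ʒiŋuzo]) shows [z] unchanged in both environments, so [z] cannot be basic with [d] derived in isolation.
The alternation reflects intervocalic spirantization: voiced stops become fricatives between vowels. /d/ is underlying.

/ŋaʒid/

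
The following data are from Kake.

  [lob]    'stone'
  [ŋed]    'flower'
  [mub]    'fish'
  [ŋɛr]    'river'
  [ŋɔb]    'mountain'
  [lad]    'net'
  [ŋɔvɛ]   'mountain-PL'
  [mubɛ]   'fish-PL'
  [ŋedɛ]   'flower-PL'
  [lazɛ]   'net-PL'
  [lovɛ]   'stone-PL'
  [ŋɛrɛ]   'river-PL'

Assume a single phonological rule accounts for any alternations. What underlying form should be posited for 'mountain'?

'mountain' shows [b] ~ [v] at the end of the stem ([ŋɔb] vs [ŋɔvɛ]).
The stem 'fish' ([mub], [mubɛ]) shows [b] unchanged in both environments, so [b] cannot be basic with [v] derived before the PL suffix.
So /v/ is underlying, and a rule of word-final hardening — voiced fricatives become stops word-finally — gives [b].
The underlying form of 'mountain' is therefore /ŋɔv/.

/ŋɔv/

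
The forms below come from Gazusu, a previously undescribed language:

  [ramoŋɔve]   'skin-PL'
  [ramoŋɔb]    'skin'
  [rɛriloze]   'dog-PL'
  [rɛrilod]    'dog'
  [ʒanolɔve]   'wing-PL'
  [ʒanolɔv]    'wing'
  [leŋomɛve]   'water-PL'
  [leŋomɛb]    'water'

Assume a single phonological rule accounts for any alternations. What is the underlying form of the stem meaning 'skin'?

/ramoŋɔb/

In [ramoŋɔve] and [ramoŋɔb] the final segment of 'skin' alternates: [v] ~ [b].
Compare 'wing', with invariant [v] in [ʒanolɔve] and [ʒanolɔv]: an analysis with underlying /v/ and a rule producing [b] in isolation would wrongly predict alternation here too.
Therefore /b/ is basic and [v] is derived by intervocalic spirantization (voiced stops become fricatives between vowels).
So 'skin' = /ramoŋɔb/.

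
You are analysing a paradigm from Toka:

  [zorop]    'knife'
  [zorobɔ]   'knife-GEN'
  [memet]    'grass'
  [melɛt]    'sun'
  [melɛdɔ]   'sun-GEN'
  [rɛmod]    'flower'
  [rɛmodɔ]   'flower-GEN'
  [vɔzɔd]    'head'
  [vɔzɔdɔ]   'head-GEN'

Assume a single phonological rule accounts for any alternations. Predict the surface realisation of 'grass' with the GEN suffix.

The root 'sun' surfaces as [melɛt] and [melɛdɔ], with a stem-final [t] ~ [d] alternation.
But 'head' keeps [d] in both environments ([vɔzɔd], [vɔzɔdɔ]), so there is no rule changing /d/ to [t] in isolation.
The alternation reflects intervocalic voicing: voiceless stops become voiced between vowels. /t/ is underlying.
The one attested form of 'grass', [memet], shows underlying /memet/. Applying the same rule between vowels gives [memedɔ].

[memedɔ]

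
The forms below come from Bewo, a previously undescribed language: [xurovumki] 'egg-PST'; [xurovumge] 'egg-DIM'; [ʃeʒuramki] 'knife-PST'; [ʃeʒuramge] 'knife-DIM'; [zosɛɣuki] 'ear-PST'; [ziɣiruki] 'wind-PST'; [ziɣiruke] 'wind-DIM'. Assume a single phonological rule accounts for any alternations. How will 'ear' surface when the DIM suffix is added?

[zosɛɣuke]

The DIM morpheme has two allomorphs, [-ge] and [-ke].
The PST suffix, which begins with [k], is invariant after every stem; so [k] is not altered by any rule here.
The DIM suffix is therefore /-ge/ underlyingly, with post-vocalic devoicing: voiced stops become voiceless after a vowel.
After 'ear', which ends in a vowel, the suffix surfaces as [-ke], giving [zosɛɣuke].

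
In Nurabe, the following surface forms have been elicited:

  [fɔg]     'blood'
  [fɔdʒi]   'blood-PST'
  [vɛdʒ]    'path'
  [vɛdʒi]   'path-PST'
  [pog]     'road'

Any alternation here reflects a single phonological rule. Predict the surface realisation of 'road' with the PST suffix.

[podʒi]

'blood' shows [g] ~ [dʒ] at the end of the stem ([fɔg] vs [fɔdʒi]).
Compare 'path', with invariant [dʒ] in [vɛdʒ] and [vɛdʒi]: an analysis with underlying /dʒ/ and a rule producing [g] in isolation would wrongly predict alternation here too.
So /g/ is underlying, and a rule of palatalization before a front vowel — /g/ becomes palato-alveolar [dʒ] before a front vowel — gives [dʒ].
From [pog] the stem 'road' is /pog/; before a front vowel this yields [podʒi].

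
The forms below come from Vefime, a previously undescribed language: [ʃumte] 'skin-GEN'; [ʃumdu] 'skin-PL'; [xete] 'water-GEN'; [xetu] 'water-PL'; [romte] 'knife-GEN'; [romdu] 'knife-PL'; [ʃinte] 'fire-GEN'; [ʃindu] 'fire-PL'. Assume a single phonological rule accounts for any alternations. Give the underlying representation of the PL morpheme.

/-du/

The PL suffix surfaces as [-du] and [-tu], depending on the final segment of the stem.
By contrast the GEN suffix keeps its initial [t] throughout — that segment must be underlying.
So the underlying form is /-du/, and voiced stops become voiceless after a vowel.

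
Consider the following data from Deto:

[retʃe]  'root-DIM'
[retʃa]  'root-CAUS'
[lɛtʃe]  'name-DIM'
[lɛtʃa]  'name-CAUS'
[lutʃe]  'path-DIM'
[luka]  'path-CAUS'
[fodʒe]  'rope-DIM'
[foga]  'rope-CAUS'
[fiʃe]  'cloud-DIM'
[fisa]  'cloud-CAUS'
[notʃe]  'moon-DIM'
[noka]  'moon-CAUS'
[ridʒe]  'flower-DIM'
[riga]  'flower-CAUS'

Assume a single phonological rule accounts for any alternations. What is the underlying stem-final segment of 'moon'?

/k/

'moon' shows [tʃ] ~ [k] at the end of the stem ([notʃe] vs [noka]).
If /tʃ/ were underlying and a rule turned it into [k] before the CAUS suffix, 'name' would also alternate; but it has [tʃ] in both [lɛtʃe] and [lɛtʃa].
The underlying segment must be /k/; /k/, /g/ and /s/ become palato-alveolar [tʃ], [dʒ] and [ʃ] before a front vowel, yielding [tʃ] there.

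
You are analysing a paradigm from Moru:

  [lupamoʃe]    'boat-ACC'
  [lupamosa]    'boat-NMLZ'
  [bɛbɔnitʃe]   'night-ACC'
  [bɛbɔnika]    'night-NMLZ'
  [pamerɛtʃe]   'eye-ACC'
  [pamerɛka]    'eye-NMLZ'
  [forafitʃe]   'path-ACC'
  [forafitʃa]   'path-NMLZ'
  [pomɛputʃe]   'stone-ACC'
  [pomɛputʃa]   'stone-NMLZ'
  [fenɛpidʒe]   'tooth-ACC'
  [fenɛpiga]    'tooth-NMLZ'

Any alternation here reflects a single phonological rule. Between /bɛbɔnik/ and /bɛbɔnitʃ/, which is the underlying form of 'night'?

In [bɛbɔnitʃe] and [bɛbɔnika] the final segment of 'night' alternates: [tʃ] ~ [k].
Compare 'path', with invariant [tʃ] in [forafitʃe] and [forafitʃa]: an analysis with underlying /tʃ/ and a rule producing [k] before the NMLZ suffix would wrongly predict alternation here too.
The underlying segment must be /k/; /k/, /g/ and /s/ become palato-alveolar [tʃ], [dʒ] and [ʃ] before a front vowel, yielding [tʃ] there.

/bɛbɔnik/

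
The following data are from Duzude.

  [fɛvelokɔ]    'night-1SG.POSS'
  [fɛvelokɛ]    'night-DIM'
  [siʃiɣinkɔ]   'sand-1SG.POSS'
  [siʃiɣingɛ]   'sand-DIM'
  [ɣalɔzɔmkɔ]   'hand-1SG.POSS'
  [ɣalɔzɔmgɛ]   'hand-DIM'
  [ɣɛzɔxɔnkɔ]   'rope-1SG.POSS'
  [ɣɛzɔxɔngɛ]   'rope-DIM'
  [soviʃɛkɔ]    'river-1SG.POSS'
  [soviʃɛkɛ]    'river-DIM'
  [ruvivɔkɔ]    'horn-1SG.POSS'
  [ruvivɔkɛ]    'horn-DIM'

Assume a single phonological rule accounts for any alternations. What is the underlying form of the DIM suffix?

/-gɛ/

The DIM suffix surfaces as [-gɛ] and [-kɛ], depending on the final segment of the stem.
The 1SG.POSS suffix, which begins with [k], is invariant after every stem; so [k] is not altered by any rule here.
The DIM suffix is therefore /-gɛ/ underlyingly, with post-vocalic devoicing: voiced stops become voiceless after a vowel.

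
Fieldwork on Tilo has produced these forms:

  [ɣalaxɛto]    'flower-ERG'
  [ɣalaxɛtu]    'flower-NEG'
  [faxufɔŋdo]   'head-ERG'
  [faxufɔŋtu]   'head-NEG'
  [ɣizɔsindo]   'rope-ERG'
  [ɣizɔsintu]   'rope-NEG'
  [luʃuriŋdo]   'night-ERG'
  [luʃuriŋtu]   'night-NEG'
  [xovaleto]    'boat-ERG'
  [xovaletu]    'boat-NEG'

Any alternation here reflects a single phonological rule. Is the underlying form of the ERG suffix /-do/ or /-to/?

/-do/

The ERG morpheme has two allomorphs, [-do] and [-to].
The NEG suffix, which begins with [t], is invariant after every stem; so [t] is not altered by any rule here.
The ERG suffix is therefore /-do/ underlyingly, with post-vocalic devoicing: voiced stops become voiceless after a vowel.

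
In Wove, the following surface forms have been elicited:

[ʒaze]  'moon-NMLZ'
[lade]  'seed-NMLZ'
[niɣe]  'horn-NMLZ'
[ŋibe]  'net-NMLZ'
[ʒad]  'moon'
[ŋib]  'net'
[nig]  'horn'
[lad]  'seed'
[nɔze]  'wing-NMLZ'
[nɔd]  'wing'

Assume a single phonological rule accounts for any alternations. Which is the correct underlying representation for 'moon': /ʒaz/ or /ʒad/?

The stem for 'moon' ends in [z] in [ʒaze] but [d] in [ʒad].
If /d/ were underlying and a rule turned it into [z] before the NMLZ suffix, 'seed' would also alternate; but it has [d] in both [lade] and [lad].
The alternation reflects word-final hardening: voiced fricatives become stops word-finally. /z/ is underlying.

/ʒaz/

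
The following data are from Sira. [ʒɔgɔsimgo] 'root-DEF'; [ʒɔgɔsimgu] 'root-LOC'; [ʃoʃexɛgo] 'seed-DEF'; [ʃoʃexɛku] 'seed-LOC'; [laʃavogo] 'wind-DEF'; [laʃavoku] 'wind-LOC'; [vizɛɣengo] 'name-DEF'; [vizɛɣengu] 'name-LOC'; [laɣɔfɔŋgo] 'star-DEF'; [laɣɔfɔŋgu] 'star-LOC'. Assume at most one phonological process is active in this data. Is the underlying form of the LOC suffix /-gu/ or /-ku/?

/-ku/

The LOC suffix surfaces as [-gu] and [-ku], depending on the final segment of the stem.
By contrast the DEF suffix keeps its initial [g] throughout — that segment must be underlying.
The LOC suffix is therefore /-ku/ underlyingly, with post-nasal voicing: voiceless stops become voiced after a nasal.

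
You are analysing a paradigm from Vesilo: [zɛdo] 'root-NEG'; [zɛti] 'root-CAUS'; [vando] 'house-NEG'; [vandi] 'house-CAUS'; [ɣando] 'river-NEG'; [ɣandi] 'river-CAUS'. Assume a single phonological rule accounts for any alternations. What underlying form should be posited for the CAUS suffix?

/-ti/

The CAUS suffix surfaces as [-di] and [-ti], depending on the final segment of the stem.
The NEG suffix, which begins with [d], is invariant after every stem; so [d] is not altered by any rule here.
So the underlying form is /-ti/, and voiceless stops become voiced after a nasal.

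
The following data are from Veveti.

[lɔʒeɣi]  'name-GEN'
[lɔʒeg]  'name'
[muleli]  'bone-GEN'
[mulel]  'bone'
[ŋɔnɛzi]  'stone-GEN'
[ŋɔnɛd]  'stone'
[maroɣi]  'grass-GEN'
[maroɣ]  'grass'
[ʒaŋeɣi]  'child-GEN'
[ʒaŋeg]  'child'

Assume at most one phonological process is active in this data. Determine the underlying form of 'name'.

/lɔʒeg/

The stem for 'name' ends in [ɣ] in [lɔʒeɣi] but [g] in [lɔʒeg].
If /ɣ/ were underlying and a rule turned it into [g] in isolation, 'grass' would also alternate; but it has [ɣ] in both [maroɣi] and [maroɣ].
Therefore /g/ is basic and [ɣ] is derived by intervocalic spirantization (voiced stops become fricatives between vowels).
So 'name' = /lɔʒeg/.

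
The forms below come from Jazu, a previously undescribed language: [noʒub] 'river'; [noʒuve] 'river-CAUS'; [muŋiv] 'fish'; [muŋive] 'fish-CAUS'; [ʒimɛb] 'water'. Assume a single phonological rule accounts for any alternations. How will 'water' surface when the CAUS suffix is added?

[ʒimɛve]

In [noʒub] and [noʒuve] the final segment of 'river' alternates: [b] ~ [v].
Compare 'fish', with invariant [v] in [muŋiv] and [muŋive]: an analysis with underlying /v/ and a rule producing [b] in isolation would wrongly predict alternation here too.
Therefore /b/ is basic and [v] is derived by intervocalic spirantization (voiced stops become fricatives between vowels).
The one attested form of 'water', [ʒimɛb], shows underlying /ʒimɛb/. Applying the same rule between vowels gives [ʒimɛve].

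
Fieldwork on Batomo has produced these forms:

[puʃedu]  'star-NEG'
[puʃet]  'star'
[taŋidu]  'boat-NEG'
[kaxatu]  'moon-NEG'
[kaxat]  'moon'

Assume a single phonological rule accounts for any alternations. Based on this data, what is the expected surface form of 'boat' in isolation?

In [puʃedu] and [puʃet] the final segment of 'star' alternates: [d] ~ [t].
Compare 'moon', with invariant [t] in [kaxatu] and [kaxat]: an analysis with underlying /t/ and a rule producing [d] before the NEG suffix would wrongly predict alternation here too.
So /d/ is underlying, and a rule of word-final obstruent devoicing — voiced obstruents become voiceless word-finally — gives [t].
From [taŋidu] the stem 'boat' is /taŋid/; word-finally this yields [taŋit].

[taŋit]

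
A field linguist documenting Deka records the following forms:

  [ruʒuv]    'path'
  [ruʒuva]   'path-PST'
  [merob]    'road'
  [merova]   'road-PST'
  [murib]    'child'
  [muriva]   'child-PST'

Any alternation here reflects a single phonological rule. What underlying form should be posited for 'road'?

The stem for 'road' ends in [b] in [merob] but [v] in [merova].
The stem 'path' ([ruʒuv], [ruʒuva]) shows [v] unchanged in both environments, so [v] cannot be basic with [b] derived in isolation.
The underlying segment must be /b/; voiced stops become fricatives between vowels, yielding [v] there.
The underlying form of 'road' is therefore /merob/.

/merob/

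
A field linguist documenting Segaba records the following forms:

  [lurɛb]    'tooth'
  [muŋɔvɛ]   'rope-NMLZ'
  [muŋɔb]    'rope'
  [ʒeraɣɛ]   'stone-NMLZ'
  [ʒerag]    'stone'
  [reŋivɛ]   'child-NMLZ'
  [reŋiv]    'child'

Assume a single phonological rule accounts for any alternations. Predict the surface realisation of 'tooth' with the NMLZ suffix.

The stem for 'rope' ends in [v] in [muŋɔvɛ] but [b] in [muŋɔb].
Compare 'child', with invariant [v] in [reŋivɛ] and [reŋiv]: an analysis with underlying /v/ and a rule producing [b] in isolation would wrongly predict alternation here too.
Therefore /b/ is basic and [v] is derived by intervocalic spirantization (voiced stops become fricatives between vowels).
The one attested form of 'tooth', [lurɛb], shows underlying /lurɛb/. Applying the same rule between vowels gives [lurɛvɛ].

[lurɛvɛ]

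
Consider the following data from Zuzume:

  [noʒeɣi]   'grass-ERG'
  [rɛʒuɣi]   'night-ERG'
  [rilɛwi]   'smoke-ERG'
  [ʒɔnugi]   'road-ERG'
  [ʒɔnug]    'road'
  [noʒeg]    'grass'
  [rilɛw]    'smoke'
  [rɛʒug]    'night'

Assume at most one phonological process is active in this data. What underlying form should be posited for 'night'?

/rɛʒuɣ/

'night' shows [ɣ] ~ [g] at the end of the stem ([rɛʒuɣi] vs [rɛʒug]).
The stem 'road' ([ʒɔnugi], [ʒɔnug]) shows [g] unchanged in both environments, so [g] cannot be basic with [ɣ] derived before the ERG suffix.
The alternation reflects word-final hardening: voiced fricatives become stops word-finally. /ɣ/ is underlying.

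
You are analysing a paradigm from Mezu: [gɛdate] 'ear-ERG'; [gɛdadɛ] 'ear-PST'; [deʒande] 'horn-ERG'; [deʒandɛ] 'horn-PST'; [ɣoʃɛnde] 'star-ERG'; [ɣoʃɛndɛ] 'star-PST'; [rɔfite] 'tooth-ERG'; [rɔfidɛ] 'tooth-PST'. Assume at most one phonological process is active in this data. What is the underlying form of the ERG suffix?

The ERG morpheme has two allomorphs, [-de] and [-te].
By contrast the PST suffix keeps its initial [d] throughout — that segment must be underlying.
So the underlying form is /-te/, and voiceless stops become voiced after a nasal.

/-te/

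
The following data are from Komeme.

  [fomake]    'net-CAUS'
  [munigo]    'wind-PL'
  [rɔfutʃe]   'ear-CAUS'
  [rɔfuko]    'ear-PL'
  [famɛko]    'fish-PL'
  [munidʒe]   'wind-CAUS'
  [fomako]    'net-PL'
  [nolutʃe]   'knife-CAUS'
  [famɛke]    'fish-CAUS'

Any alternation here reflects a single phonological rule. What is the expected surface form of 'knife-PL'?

The root 'ear' surfaces as [rɔfuko] and [rɔfutʃe], with a stem-final [k] ~ [tʃ] alternation.
But 'net' keeps [k] in both environments ([fomako], [fomake]), so there is no rule changing /k/ to [tʃ] before the CAUS suffix.
The alternation reflects depalatalization: palato-alveolar /tʃ/ and /dʒ/ become [k] and [g] when no front vowel follows. /tʃ/ is underlying.
The one attested form of 'knife', [nolutʃe], shows underlying /nolutʃ/. Applying the same rule when no front vowel follows gives [noluko].

[noluko]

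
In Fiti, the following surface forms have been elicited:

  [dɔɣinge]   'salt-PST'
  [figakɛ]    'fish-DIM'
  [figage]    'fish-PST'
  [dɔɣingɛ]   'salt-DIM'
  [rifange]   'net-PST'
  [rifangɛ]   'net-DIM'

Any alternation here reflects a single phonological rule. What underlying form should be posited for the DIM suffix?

/-kɛ/

The DIM morpheme has two allomorphs, [-gɛ] and [-kɛ].
The PST suffix, which begins with [g], is invariant after every stem; so [g] is not altered by any rule here.
The DIM suffix is therefore /-kɛ/ underlyingly, with post-nasal voicing: voiceless stops become voiced after a nasal.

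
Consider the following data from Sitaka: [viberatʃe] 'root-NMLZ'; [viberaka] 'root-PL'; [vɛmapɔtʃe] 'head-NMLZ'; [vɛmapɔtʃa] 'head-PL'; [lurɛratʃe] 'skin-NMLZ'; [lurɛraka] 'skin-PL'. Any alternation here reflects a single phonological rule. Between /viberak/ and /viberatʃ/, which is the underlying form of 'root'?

The stem for 'root' ends in [tʃ] in [viberatʃe] but [k] in [viberaka].
Compare 'head', with invariant [tʃ] in [vɛmapɔtʃe] and [vɛmapɔtʃa]: an analysis with underlying /tʃ/ and a rule producing [k] before the PL suffix would wrongly predict alternation here too.
The alternation reflects palatalization before a front vowel: /k/ becomes palato-alveolar [tʃ] before a front vowel. /k/ is underlying.

/viberak/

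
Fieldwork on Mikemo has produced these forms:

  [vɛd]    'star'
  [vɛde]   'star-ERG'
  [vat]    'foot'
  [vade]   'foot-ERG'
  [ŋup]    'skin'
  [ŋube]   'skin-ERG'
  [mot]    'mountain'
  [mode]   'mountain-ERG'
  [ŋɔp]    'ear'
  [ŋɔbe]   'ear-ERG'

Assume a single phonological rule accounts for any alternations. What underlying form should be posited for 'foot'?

The stem for 'foot' ends in [t] in [vat] but [d] in [vade].
Compare 'star', with invariant [d] in [vɛd] and [vɛde]: an analysis with underlying /d/ and a rule producing [t] in isolation would wrongly predict alternation here too.
So /t/ is underlying, and a rule of intervocalic voicing — voiceless stops become voiced between vowels — gives [d].

/vat/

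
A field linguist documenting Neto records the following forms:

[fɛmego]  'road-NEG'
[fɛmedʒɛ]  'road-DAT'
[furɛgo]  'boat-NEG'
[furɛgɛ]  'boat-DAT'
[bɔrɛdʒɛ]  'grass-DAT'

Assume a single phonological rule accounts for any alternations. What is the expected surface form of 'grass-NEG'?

[bɔrɛgo]

The root 'road' surfaces as [fɛmego] and [fɛmedʒɛ], with a stem-final [g] ~ [dʒ] alternation.
If /g/ were underlying and a rule turned it into [dʒ] before the DAT suffix, 'boat' would also alternate; but it has [g] in both [furɛgo] and [furɛgɛ].
The underlying segment must be /dʒ/; palato-alveolar /dʒ/ becomes [g] when no front vowel follows, yielding [g] there.
The one attested form of 'grass', [bɔrɛdʒɛ], shows underlying /bɔrɛdʒ/. Applying the same rule when no front vowel follows gives [bɔrɛgo].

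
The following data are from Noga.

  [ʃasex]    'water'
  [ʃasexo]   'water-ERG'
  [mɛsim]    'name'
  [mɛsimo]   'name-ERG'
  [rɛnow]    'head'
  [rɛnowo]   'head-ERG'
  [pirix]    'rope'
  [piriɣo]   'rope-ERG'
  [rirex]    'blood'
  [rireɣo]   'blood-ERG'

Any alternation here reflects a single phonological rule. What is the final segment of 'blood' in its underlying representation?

In [rirex] and [rireɣo] the final segment of 'blood' alternates: [x] ~ [ɣ].
But 'water' keeps [x] in both environments ([ʃasex], [ʃasexo]), so there is no rule changing /x/ to [ɣ] before the ERG suffix.
The underlying segment must be /ɣ/; voiced obstruents become voiceless word-finally, yielding [x] there.

/ɣ/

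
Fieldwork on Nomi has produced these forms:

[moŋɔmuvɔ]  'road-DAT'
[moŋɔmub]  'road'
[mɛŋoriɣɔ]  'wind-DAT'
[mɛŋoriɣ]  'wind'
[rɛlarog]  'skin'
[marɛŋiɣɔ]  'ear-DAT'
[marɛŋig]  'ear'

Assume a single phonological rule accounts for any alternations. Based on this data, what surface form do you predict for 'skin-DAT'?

In [marɛŋiɣɔ] and [marɛŋig] the final segment of 'ear' alternates: [ɣ] ~ [g].
The stem 'wind' ([mɛŋoriɣɔ], [mɛŋoriɣ]) shows [ɣ] unchanged in both environments, so [ɣ] cannot be basic with [g] derived in isolation.
So /g/ is underlying, and a rule of intervocalic spirantization — voiced stops become fricatives between vowels — gives [ɣ].
From [rɛlarog] the stem 'skin' is /rɛlarog/; between vowels this yields [rɛlaroɣɔ].

[rɛlaroɣɔ]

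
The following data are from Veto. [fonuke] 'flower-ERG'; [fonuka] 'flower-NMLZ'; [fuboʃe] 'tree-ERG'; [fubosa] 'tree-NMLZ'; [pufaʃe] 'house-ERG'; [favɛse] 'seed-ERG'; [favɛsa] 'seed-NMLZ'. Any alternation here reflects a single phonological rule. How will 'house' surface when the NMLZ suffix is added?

[pufasa]

In [fuboʃe] and [fubosa] the final segment of 'tree' alternates: [ʃ] ~ [s].
But 'seed' keeps [s] in both environments ([favɛse], [favɛsa]), so there is no rule changing /s/ to [ʃ] before the ERG suffix.
The underlying segment must be /ʃ/; palato-alveolar /ʃ/ becomes [s] when no front vowel follows, yielding [s] there.
From [pufaʃe] the stem 'house' is /pufaʃ/; when no front vowel follows this yields [pufasa].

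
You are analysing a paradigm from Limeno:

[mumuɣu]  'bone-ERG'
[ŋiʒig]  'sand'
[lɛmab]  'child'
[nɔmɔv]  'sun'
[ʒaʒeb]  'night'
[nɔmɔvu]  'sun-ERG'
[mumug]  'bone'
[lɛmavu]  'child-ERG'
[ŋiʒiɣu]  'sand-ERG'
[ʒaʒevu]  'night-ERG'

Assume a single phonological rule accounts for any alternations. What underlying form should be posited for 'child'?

The root 'child' surfaces as [lɛmavu] and [lɛmab], with a stem-final [v] ~ [b] alternation.
But 'sun' keeps [v] in both environments ([nɔmɔvu], [nɔmɔv]), so there is no rule changing /v/ to [b] in isolation.
Therefore /b/ is basic and [v] is derived by intervocalic spirantization (voiced stops become fricatives between vowels).

/lɛmab/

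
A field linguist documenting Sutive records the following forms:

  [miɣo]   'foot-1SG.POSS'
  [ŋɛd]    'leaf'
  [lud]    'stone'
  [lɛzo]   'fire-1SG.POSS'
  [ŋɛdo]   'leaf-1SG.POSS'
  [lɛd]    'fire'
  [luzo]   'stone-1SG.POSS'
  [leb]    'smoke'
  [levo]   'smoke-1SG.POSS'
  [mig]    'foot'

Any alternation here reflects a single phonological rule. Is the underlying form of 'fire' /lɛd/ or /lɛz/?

The root 'fire' surfaces as [lɛd] and [lɛzo], with a stem-final [d] ~ [z] alternation.
If /d/ were underlying and a rule turned it into [z] before the 1SG.POSS suffix, 'leaf' would also alternate; but it has [d] in both [ŋɛd] and [ŋɛdo].
Therefore /z/ is basic and [d] is derived by word-final hardening (voiced fricatives become stops word-finally).

/lɛz/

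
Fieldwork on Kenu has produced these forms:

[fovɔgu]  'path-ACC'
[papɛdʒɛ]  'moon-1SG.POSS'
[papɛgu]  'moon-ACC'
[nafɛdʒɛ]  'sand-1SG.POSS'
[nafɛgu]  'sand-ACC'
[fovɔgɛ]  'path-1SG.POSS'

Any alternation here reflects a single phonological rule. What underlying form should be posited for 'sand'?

The root 'sand' surfaces as [nafɛgu] and [nafɛdʒɛ], with a stem-final [g] ~ [dʒ] alternation.
The stem 'path' ([fovɔgu], [fovɔgɛ]) shows [g] unchanged in both environments, so [g] cannot be basic with [dʒ] derived before the 1SG.POSS suffix.
The alternation reflects depalatalization: palato-alveolar /dʒ/ becomes [g] when no front vowel follows. /dʒ/ is underlying.
So 'sand' = /nafɛdʒ/.

/nafɛdʒ/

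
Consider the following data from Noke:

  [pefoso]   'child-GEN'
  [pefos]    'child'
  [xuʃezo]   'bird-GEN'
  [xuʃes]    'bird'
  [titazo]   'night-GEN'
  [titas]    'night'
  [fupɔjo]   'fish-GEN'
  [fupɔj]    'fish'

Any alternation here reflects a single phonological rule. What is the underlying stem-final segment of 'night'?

'night' shows [z] ~ [s] at the end of the stem ([titazo] vs [titas]).
The stem 'child' ([pefoso], [pefos]) shows [s] unchanged in both environments, so [s] cannot be basic with [z] derived before the GEN suffix.
The underlying segment must be /z/; voiced obstruents become voiceless word-finally, yielding [s] there.

/z/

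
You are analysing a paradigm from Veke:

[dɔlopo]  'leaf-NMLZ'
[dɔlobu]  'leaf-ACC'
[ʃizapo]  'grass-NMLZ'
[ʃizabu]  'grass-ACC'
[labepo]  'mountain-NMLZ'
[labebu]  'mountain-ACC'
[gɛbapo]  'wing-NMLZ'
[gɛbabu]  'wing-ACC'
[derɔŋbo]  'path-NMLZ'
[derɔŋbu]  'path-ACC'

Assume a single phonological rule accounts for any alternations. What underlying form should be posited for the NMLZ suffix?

/-po/

The NMLZ morpheme has two allomorphs, [-bo] and [-po].
The ACC suffix, which begins with [b], is invariant after every stem; so [b] is not altered by any rule here.
The NMLZ suffix is therefore /-po/ underlyingly, with post-nasal voicing: voiceless stops become voiced after a nasal.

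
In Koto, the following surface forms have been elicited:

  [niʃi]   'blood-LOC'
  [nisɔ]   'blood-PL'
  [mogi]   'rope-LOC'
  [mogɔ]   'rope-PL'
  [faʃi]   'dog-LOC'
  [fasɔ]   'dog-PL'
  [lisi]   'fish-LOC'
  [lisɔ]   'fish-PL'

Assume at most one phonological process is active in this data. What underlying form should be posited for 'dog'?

/faʃ/

The root 'dog' surfaces as [faʃi] and [fasɔ], with a stem-final [ʃ] ~ [s] alternation.
If /s/ were underlying and a rule turned it into [ʃ] before the LOC suffix, 'fish' would also alternate; but it has [s] in both [lisi] and [lisɔ].
The underlying segment must be /ʃ/; palato-alveolar /ʃ/ becomes [s] when no front vowel follows, yielding [s] there.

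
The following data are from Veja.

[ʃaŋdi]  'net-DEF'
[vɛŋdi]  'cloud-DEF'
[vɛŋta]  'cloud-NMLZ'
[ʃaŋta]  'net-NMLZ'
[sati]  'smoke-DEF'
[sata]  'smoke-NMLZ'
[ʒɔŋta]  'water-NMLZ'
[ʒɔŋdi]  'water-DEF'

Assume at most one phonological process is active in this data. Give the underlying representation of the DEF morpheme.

/-di/

The DEF morpheme has two allomorphs, [-di] and [-ti].
The NMLZ suffix, which begins with [t], is invariant after every stem; so [t] is not altered by any rule here.
The DEF suffix is therefore /-di/ underlyingly, with post-vocalic devoicing: voiced stops become voiceless after a vowel.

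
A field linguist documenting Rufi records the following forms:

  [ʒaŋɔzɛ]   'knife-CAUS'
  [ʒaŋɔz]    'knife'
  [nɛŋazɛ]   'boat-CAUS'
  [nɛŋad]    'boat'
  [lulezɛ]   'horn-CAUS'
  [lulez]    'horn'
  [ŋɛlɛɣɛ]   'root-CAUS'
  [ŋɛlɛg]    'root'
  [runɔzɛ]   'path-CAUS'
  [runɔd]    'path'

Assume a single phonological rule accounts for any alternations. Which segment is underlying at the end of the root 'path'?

'path' shows [z] ~ [d] at the end of the stem ([runɔzɛ] vs [runɔd]).
The stem 'knife' ([ʒaŋɔzɛ], [ʒaŋɔz]) shows [z] unchanged in both environments, so [z] cannot be basic with [d] derived in isolation.
The alternation reflects intervocalic spirantization: voiced stops become fricatives between vowels. /d/ is underlying.

/d/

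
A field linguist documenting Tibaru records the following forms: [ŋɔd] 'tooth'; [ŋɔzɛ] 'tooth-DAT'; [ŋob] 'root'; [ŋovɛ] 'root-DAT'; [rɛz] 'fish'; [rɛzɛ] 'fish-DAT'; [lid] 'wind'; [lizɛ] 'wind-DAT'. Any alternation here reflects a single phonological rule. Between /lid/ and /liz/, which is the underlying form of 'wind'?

'wind' shows [d] ~ [z] at the end of the stem ([lid] vs [lizɛ]).
Compare 'fish', with invariant [z] in [rɛz] and [rɛzɛ]: an analysis with underlying /z/ and a rule producing [d] in isolation would wrongly predict alternation here too.
So /d/ is underlying, and a rule of intervocalic spirantization — voiced stops become fricatives between vowels — gives [z].

/lid/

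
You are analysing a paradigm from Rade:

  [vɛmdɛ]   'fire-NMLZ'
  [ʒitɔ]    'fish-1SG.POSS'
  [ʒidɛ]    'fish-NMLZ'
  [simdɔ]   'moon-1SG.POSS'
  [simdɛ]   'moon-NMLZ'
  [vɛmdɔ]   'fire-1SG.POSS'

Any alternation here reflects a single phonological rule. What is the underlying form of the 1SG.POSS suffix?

/-tɔ/

The 1SG.POSS morpheme has two allomorphs, [-dɔ] and [-tɔ].
By contrast the NMLZ suffix keeps its initial [d] throughout — that segment must be underlying.
The 1SG.POSS suffix is therefore /-tɔ/ underlyingly, with post-nasal voicing: voiceless stops become voiced after a nasal.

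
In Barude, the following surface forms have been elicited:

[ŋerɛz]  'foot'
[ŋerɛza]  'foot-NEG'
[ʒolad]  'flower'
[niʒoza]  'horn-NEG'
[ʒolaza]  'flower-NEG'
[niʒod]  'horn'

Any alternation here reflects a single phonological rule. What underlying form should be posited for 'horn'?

/niʒod/

In [niʒoza] and [niʒod] the final segment of 'horn' alternates: [z] ~ [d].
Compare 'foot', with invariant [z] in [ŋerɛza] and [ŋerɛz]: an analysis with underlying /z/ and a rule producing [d] in isolation would wrongly predict alternation here too.
Therefore /d/ is basic and [z] is derived by intervocalic spirantization (voiced stops become fricatives between vowels).
Hence 'horn' is /niʒod/ underlyingly.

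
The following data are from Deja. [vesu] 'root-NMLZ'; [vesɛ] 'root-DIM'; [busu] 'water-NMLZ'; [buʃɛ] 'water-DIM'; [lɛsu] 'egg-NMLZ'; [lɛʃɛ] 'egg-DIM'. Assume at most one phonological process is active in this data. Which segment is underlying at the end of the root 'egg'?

'egg' shows [s] ~ [ʃ] at the end of the stem ([lɛsu] vs [lɛʃɛ]).
Compare 'root', with invariant [s] in [vesu] and [vesɛ]: an analysis with underlying /s/ and a rule producing [ʃ] before the DIM suffix would wrongly predict alternation here too.
So /ʃ/ is underlying, and a rule of depalatalization — palato-alveolar /ʃ/ becomes [s] when no front vowel follows — gives [s].

/ʃ/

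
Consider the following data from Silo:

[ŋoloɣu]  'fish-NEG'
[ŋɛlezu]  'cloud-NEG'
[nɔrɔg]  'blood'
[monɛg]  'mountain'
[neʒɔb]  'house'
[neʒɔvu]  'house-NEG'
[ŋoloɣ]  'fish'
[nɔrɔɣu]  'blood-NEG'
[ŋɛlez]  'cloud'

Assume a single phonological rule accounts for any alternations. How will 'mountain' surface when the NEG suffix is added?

In [nɔrɔɣu] and [nɔrɔg] the final segment of 'blood' alternates: [ɣ] ~ [g].
But 'fish' keeps [ɣ] in both environments ([ŋoloɣu], [ŋoloɣ]), so there is no rule changing /ɣ/ to [g] in isolation.
The alternation reflects intervocalic spirantization: voiced stops become fricatives between vowels. /g/ is underlying.
The one attested form of 'mountain', [monɛg], shows underlying /monɛg/. Applying the same rule between vowels gives [monɛɣu].

[monɛɣu]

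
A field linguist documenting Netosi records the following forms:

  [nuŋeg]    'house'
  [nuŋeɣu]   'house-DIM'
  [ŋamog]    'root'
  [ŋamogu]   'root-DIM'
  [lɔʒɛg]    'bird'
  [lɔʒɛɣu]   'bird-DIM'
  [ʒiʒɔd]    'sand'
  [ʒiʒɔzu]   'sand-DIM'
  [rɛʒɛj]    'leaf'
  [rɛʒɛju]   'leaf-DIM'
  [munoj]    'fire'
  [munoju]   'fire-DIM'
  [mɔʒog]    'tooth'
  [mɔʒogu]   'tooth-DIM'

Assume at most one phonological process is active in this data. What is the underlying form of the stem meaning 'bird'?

/lɔʒɛɣ/

'bird' shows [g] ~ [ɣ] at the end of the stem ([lɔʒɛg] vs [lɔʒɛɣu]).
The stem 'tooth' ([mɔʒog], [mɔʒogu]) shows [g] unchanged in both environments, so [g] cannot be basic with [ɣ] derived before the DIM suffix.
The underlying segment must be /ɣ/; voiced fricatives become stops word-finally, yielding [g] there.
Hence 'bird' is /lɔʒɛɣ/ underlyingly.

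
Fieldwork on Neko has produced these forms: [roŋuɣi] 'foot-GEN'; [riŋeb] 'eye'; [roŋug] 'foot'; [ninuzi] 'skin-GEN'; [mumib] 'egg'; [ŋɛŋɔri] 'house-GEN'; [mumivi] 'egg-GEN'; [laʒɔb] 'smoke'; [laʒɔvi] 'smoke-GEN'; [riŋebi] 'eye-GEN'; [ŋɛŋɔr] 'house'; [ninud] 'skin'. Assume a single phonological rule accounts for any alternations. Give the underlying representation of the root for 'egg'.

'egg' shows [v] ~ [b] at the end of the stem ([mumivi] vs [mumib]).
But 'eye' keeps [b] in both environments ([riŋebi], [riŋeb]), so there is no rule changing /b/ to [v] before the GEN suffix.
The alternation reflects word-final hardening: voiced fricatives become stops word-finally. /v/ is underlying.

/mumiv/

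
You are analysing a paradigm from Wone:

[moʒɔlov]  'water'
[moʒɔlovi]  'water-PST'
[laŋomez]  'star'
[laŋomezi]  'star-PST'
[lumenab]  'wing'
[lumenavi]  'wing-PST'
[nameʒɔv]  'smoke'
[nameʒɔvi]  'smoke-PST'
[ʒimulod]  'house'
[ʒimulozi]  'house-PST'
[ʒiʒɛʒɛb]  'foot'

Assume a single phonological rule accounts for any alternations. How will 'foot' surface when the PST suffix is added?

[ʒiʒɛʒɛvi]

'wing' shows [b] ~ [v] at the end of the stem ([lumenab] vs [lumenavi]).
But 'water' keeps [v] in both environments ([moʒɔlov], [moʒɔlovi]), so there is no rule changing /v/ to [b] in isolation.
The underlying segment must be /b/; voiced stops become fricatives between vowels, yielding [v] there.
From [ʒiʒɛʒɛb] the stem 'foot' is /ʒiʒɛʒɛb/; between vowels this yields [ʒiʒɛʒɛvi].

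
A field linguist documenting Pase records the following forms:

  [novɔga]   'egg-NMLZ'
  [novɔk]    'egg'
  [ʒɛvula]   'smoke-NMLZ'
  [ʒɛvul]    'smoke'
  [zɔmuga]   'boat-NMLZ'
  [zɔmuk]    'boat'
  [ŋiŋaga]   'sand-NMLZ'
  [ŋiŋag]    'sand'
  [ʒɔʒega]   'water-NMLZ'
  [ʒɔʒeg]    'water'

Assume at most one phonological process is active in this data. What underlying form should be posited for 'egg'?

/novɔk/

'egg' shows [g] ~ [k] at the end of the stem ([novɔga] vs [novɔk]).
Compare 'water', with invariant [g] in [ʒɔʒega] and [ʒɔʒeg]: an analysis with underlying /g/ and a rule producing [k] in isolation would wrongly predict alternation here too.
Therefore /k/ is basic and [g] is derived by intervocalic voicing (voiceless stops become voiced between vowels).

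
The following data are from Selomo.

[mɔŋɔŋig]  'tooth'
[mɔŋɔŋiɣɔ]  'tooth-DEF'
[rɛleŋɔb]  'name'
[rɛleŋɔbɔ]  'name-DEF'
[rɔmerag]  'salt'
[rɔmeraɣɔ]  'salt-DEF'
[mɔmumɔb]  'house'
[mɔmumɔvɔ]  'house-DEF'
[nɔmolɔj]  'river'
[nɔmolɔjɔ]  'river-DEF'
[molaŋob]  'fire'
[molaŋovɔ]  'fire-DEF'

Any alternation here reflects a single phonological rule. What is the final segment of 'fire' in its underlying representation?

In [molaŋob] and [molaŋovɔ] the final segment of 'fire' alternates: [b] ~ [v].
If /b/ were underlying and a rule turned it into [v] before the DEF suffix, 'name' would also alternate; but it has [b] in both [rɛleŋɔb] and [rɛleŋɔbɔ].
The alternation reflects word-final hardening: voiced fricatives become stops word-finally. /v/ is underlying.

/v/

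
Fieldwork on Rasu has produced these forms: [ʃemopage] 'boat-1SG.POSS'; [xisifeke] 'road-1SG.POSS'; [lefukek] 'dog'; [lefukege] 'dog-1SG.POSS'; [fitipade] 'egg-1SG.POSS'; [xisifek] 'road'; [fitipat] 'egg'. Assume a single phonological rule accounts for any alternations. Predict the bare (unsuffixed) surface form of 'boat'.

[ʃemopak]

In [lefukege] and [lefukek] the final segment of 'dog' alternates: [g] ~ [k].
Compare 'road', with invariant [k] in [xisifeke] and [xisifek]: an analysis with underlying /k/ and a rule producing [g] before the 1SG.POSS suffix would wrongly predict alternation here too.
The alternation reflects word-final obstruent devoicing: voiced obstruents become voiceless word-finally. /g/ is underlying.
From [ʃemopage] the stem 'boat' is /ʃemopag/; word-finally this yields [ʃemopak].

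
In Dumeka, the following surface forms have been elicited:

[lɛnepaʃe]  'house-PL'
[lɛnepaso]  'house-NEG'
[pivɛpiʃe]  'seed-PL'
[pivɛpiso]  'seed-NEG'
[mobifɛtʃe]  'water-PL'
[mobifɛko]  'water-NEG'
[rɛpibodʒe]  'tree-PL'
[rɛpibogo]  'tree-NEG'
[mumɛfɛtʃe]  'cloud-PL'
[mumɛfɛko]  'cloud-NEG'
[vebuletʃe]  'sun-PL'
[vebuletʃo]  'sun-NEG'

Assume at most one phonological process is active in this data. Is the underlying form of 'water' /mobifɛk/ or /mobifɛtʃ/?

/mobifɛk/

The stem for 'water' ends in [tʃ] in [mobifɛtʃe] but [k] in [mobifɛko].
If /tʃ/ were underlying and a rule turned it into [k] before the NEG suffix, 'sun' would also alternate; but it has [tʃ] in both [vebuletʃe] and [vebuletʃo].
Therefore /k/ is basic and [tʃ] is derived by palatalization before a front vowel (/k/, /g/ and /s/ become palato-alveolar [tʃ], [dʒ] and [ʃ] before a front vowel).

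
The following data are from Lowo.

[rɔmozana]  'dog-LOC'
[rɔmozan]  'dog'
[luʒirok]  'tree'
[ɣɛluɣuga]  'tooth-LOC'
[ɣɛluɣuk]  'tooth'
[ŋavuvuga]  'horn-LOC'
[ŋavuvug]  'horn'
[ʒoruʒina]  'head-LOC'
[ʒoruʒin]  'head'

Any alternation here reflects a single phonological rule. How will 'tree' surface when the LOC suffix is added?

[luʒiroga]

The stem for 'tooth' ends in [g] in [ɣɛluɣuga] but [k] in [ɣɛluɣuk].
The stem 'horn' ([ŋavuvuga], [ŋavuvug]) shows [g] unchanged in both environments, so [g] cannot be basic with [k] derived in isolation.
Therefore /k/ is basic and [g] is derived by intervocalic voicing (voiceless stops become voiced between vowels).
The one attested form of 'tree', [luʒirok], shows underlying /luʒirok/. Applying the same rule between vowels gives [luʒiroga].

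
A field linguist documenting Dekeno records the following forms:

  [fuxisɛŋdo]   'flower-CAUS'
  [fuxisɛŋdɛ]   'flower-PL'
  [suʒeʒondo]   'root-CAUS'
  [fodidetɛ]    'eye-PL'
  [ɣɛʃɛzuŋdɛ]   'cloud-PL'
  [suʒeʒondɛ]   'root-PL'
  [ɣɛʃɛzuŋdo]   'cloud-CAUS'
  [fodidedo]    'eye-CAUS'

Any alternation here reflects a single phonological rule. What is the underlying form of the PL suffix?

/-tɛ/

The PL suffix surfaces as [-dɛ] and [-tɛ], depending on the final segment of the stem.
The CAUS suffix, which begins with [d], is invariant after every stem; so [d] is not altered by any rule here.
The PL suffix is therefore /-tɛ/ underlyingly, with post-nasal voicing: voiceless stops become voiced after a nasal.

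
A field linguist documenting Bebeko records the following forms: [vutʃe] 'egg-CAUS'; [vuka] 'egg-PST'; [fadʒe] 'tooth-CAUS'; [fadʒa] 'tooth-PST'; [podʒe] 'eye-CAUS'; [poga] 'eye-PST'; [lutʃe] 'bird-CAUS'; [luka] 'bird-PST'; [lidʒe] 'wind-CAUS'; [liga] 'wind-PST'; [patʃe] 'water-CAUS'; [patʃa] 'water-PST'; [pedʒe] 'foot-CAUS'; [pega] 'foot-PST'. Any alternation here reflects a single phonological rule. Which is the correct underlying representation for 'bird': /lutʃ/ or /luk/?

/luk/

The stem for 'bird' ends in [tʃ] in [lutʃe] but [k] in [luka].
The stem 'water' ([patʃe], [patʃa]) shows [tʃ] unchanged in both environments, so [tʃ] cannot be basic with [k] derived before the PST suffix.
The alternation reflects palatalization before a front vowel: /k/ and /g/ become palato-alveolar [tʃ] and [dʒ] before a front vowel. /k/ is underlying.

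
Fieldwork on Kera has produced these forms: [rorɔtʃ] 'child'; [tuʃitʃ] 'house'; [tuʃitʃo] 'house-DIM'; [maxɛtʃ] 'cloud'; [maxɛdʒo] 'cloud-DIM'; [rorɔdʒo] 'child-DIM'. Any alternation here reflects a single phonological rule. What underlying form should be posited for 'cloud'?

The stem for 'cloud' ends in [dʒ] in [maxɛdʒo] but [tʃ] in [maxɛtʃ].
The stem 'house' ([tuʃitʃo], [tuʃitʃ]) shows [tʃ] unchanged in both environments, so [tʃ] cannot be basic with [dʒ] derived before the DIM suffix.
The underlying segment must be /dʒ/; voiced obstruents become voiceless word-finally, yielding [tʃ] there.
The underlying form of 'cloud' is therefore /maxɛdʒ/.

/maxɛdʒ/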